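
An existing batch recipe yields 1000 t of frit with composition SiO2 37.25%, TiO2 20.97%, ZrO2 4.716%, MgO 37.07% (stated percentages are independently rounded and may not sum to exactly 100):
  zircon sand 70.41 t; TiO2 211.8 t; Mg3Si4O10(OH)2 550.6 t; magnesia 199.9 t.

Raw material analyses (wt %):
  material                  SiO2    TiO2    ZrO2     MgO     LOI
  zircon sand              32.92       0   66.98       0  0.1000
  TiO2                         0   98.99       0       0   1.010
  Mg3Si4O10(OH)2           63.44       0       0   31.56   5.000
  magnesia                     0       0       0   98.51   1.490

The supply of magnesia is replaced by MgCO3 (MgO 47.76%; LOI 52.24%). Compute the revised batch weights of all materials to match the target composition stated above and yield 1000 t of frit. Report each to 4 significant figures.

Revised batch per 1000 t frit:
  zircon sand: 70.41 t
  TiO2: 211.8 t
  Mg3Si4O10(OH)2: 550.6 t
  MgCO3: 412.3 t
Total batch = 1245 t; LOI loss = 245.1 t

Values along the way are displayed (rounded to 4 significant digits) in the working — the working math carries full float precision all the way through. Each reported value includes exactly one rounding; the derived quantities are carried from the weighed amounts on 1000 t of glass at full precision (glass mass, the totals, LOI, four oxide percentages, yield) exactly as printed in the problem or the answer.
Oxide-by-oxide targets in 1000 t frit:
  SiO2: 37.25% × 1000 = 372.5 t
  TiO2: 20.97% × 1000 = 209.7 t
  ZrO2: 4.716% × 1000 = 47.16 t
  MgO: 37.07% × 1000 = 370.7 t
Mass-balance tally per oxide given the weights on record, under the basis named above (every target is met by its sum once rounding is allowed for):
  SiO2: 70.41·0.3292 + 550.6·0.6344 = 372.5 t (target 372.5 t)
  TiO2: 211.8·0.9899 = 209.7 t (target 209.7 t)
  ZrO2: 70.41·0.6698 = 47.16 t (target 47.16 t)
  MgO: 550.6·0.3156 + 412.3·0.4776 = 370.7 t (target 370.7 t)
Mass balance on the glass: Σ batch − LOI loss = 1000 t (oxide target masses add up to 1000 t; stated basis 1000 t — gaps are rounding artifacts).
Total batch = Σ batch = 1245 t; LOI removed, Σ of batch·LOI: 245.1 t; glass ÷ batch gives a yield of 80.31%.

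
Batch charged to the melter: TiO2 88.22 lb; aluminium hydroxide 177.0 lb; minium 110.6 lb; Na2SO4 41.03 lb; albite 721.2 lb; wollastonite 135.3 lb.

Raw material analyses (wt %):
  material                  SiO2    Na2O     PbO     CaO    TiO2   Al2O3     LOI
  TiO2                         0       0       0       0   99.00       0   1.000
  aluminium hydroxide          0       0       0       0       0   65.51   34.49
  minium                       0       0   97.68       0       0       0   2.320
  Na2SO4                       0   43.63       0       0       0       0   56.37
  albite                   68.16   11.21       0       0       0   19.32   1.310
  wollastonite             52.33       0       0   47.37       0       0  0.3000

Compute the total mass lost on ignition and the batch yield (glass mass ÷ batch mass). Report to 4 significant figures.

LOI loss = 97.48 lb; glass = 1176 lb; yield = 92.34%

All arithmetic runs at full precision from start to finish; values along the way are printed with 4-significant-figure rounding between the steps — every reported number includes exactly one rounding; derived quantities (the totals, the yield, net glass mass, the six compositions, ignition loss) are computed from the batch weights for 1176 lb of glass in full float precision, as set out in either problem or answer.
Loss on ignition, line by line:
  TiO2: 88.22 × 0.01000 = 0.8822 lb
  aluminium hydroxide: 177.0 × 0.3449 = 61.05 lb
  minium: 110.6 × 0.02320 = 2.566 lb
  Na2SO4: 41.03 × 0.5637 = 23.13 lb
  albite: 721.2 × 0.01310 = 9.448 lb
  wollastonite: 135.3 × 0.003000 = 0.4059 lb
Total LOI = 97.48 lb
Glass = batch − LOI = 1273 − 97.48 = 1176 lb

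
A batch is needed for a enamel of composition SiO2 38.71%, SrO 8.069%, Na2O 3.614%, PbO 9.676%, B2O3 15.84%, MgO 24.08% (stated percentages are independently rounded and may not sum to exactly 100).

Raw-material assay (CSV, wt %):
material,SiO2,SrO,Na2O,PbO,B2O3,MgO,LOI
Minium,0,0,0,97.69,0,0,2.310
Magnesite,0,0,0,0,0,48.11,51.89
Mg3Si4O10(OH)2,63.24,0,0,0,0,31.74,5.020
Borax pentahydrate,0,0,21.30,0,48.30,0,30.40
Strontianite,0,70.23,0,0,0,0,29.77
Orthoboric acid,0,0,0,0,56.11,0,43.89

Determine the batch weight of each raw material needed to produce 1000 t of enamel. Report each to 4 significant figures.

Working values are printed, rounded to four significant figures, as written. All arithmetic keeps full precision in all steps. A single rounding finalizes every reported figure. All derived quantities, which include glass mass, yield, the six compositions, the totals, ignition loss, are re-derived in full precision, as set out in the problem or answer text, from the batch weights on 1000 t of glass.
Target oxide masses per 1000 t enamel:
  SiO2: 38.71% × 1000 = 387.1 t
  SrO: 8.069% × 1000 = 80.69 t
  Na2O: 3.614% × 1000 = 36.14 t
  PbO: 9.676% × 1000 = 96.76 t
  B2O3: 15.84% × 1000 = 158.4 t
  MgO: 24.08% × 1000 = 240.8 t
Oxide-by-oxide audit given the weights on record, at the basis given (sum by sum, the targets are met once rounding is allowed for):
  SiO2: 612.1·0.6324 = 387.1 t (target 387.1 t)
  SrO: 114.9·0.7023 = 80.69 t (target 80.69 t)
  Na2O: 169.7·0.2130 = 36.15 t (target 36.14 t)
  PbO: 99.05·0.9769 = 96.76 t (target 96.76 t)
  B2O3: 169.7·0.4830 + 136.2·0.5611 = 158.4 t (target 158.4 t)
  MgO: 96.69·0.4811 + 612.1·0.3174 = 240.8 t (target 240.8 t)
Mass balance on the glass: the batch minus its LOI: 999.9 t (per-oxide target masses sum to 999.9 t; against the stated basis, 1000 t — any gap is answer rounding).
Batch grand total — Σ batch = 1229 t; ignition loss, Σ(batch × LOI) = 228.8 t; the yield ratio, glass ÷ batch: 81.38%.

Batch per 1000 t enamel:
  Minium: 99.05 t
  Magnesite: 96.69 t
  Mg3Si4O10(OH)2: 612.1 t
  Borax pentahydrate: 169.7 t
  Strontianite: 114.9 t
  Orthoboric acid: 136.2 t
Total batch = 1229 t; LOI loss = 228.8 t; yield = 81.38%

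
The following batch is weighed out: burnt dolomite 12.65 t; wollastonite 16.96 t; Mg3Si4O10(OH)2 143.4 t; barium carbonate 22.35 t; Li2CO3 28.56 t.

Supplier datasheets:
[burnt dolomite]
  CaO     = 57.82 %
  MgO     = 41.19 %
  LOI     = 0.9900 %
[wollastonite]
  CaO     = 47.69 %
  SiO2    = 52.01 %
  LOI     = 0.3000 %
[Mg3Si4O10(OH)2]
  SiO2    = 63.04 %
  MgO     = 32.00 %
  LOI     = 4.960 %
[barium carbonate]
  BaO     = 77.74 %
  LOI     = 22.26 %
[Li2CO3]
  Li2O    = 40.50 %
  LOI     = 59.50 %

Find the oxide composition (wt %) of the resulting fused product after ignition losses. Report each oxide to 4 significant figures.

Glass mass = 194.7 t (batch 223.9 − LOI 29.26).
Composition: CaO 7.912%, BaO 8.926%, SiO2 50.97%, MgO 26.25%, Li2O 5.942%

Mid-chain values are displayed, rounded to four significant figures, on the page — the whole derivation keeps exact precision through every step. Exactly one rounding lands on each reported figure — the derived quantities, which include five oxide percentages, glass mass, the yield, ignition loss, the totals, are computed in full float precision, precisely as stated by question or answer, from the weighed amounts at 194.7 t of glass.
Delivered oxide masses:
  CaO: 12.65·0.5782 + 16.96·0.4769 = 15.40 t
  BaO: 22.35·0.7774 = 17.37 t
  SiO2: 16.96·0.5201 + 143.4·0.6304 = 99.22 t
  MgO: 12.65·0.4119 + 143.4·0.3200 = 51.10 t
  Li2O: 28.56·0.4050 = 11.57 t
LOI: 12.65·0.009900 + 16.96·0.003000 + 143.4·0.04960 + 22.35·0.2226 + 28.56·0.5950 = 29.26 t
Glass = total batch minus LOI = 223.9 − 29.26 = 194.7 t (matching Σ of the oxides)
percent share: oxide ÷ glass, ×100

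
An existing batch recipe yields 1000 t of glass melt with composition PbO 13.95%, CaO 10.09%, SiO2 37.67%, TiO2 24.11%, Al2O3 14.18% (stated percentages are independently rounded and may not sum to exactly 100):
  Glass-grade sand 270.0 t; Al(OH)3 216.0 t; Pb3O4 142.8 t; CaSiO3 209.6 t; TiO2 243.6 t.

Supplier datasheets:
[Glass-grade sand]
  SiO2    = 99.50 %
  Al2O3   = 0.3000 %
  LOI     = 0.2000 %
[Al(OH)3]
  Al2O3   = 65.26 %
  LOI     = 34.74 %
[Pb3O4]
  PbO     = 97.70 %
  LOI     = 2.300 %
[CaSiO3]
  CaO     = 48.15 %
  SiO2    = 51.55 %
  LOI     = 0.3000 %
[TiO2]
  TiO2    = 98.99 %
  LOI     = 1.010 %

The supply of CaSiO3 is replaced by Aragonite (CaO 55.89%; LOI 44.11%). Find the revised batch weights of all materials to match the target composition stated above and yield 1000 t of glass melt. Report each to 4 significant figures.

The working math carries full precision at every stage — in-progress results are shown rounded off to 4 significant figures on the page; each reported figure carries a single rounding — all derived quantities (yield, LOI, totals, five oxide percentages, glass mass) are carried at full precision using the weight values on 1000 t of glass as they appear in question or answer.
Target masses of each oxide per 1000 t glass melt:
  PbO: 13.95% × 1000 = 139.5 t
  CaO: 10.09% × 1000 = 100.9 t
  SiO2: 37.67% × 1000 = 376.7 t
  TiO2: 24.11% × 1000 = 241.1 t
  Al2O3: 14.18% × 1000 = 141.8 t
Oxide-by-oxide audit applying the batch weights above, versus the basis set out (summed amounts equal target values inside rounding margins):
  PbO: 142.8·0.9770 = 139.5 t (target 139.5 t)
  CaO: 180.5·0.5589 = 100.9 t (target 100.9 t)
  SiO2: 378.6·0.9950 = 376.7 t (target 376.7 t)
  TiO2: 243.6·0.9899 = 241.1 t (target 241.1 t)
  Al2O3: 378.6·0.003000 + 215.5·0.6526 = 141.8 t (target 141.8 t)
Glass-mass sanity pass: net batch after ignition = 1000 t (the Σ of target masses is 1000 t; with the basis standing at 1000 t — rounding explains the deltas).
Batch grand total — Σ batch = 1161 t; LOI loss = Σ batch·LOI = 161.0 t; yield, glass over the total, = 86.13%.

Revised batch per 1000 t glass melt:
  Glass-grade sand: 378.6 t
  Al(OH)3: 215.5 t
  Pb3O4: 142.8 t
  Aragonite: 180.5 t
  TiO2: 243.6 t
Total batch = 1161 t; LOI loss = 161.0 t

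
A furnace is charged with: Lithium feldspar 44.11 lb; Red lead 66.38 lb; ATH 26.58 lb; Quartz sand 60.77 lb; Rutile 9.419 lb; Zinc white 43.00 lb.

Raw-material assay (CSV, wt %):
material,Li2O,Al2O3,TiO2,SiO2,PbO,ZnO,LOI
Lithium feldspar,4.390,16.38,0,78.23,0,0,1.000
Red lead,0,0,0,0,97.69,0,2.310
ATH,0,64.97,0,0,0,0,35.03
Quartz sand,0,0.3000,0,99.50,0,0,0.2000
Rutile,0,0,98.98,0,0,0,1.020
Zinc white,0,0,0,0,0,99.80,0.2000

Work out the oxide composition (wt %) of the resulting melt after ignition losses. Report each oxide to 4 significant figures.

The working math maintains full precision in every operation; mid-chain values are printed, with 4-significant-figure rounding, at each printed step — a single rounding produces every reported number — all derived quantities are computed from the batch weights per 238.7 lb of glass in exact precision (LOI, glass mass, the six compositions, the yield, totals) as quoted within the problem or the answer.
Per-oxide mass from batch:
  Li2O: 44.11·0.04390 = 1.936 lb
  Al2O3: 44.11·0.1638 + 26.58·0.6497 + 60.77·0.003000 = 24.68 lb
  TiO2: 9.419·0.9898 = 9.323 lb
  SiO2: 44.11·0.7823 + 60.77·0.9950 = 94.97 lb
  PbO: 66.38·0.9769 = 64.85 lb
  ZnO: 43.00·0.9980 = 42.91 lb
LOI: 44.11·0.01000 + 66.38·0.02310 + 26.58·0.3503 + 60.77·0.002000 + 9.419·0.01020 + 43.00·0.002000 = 11.59 lb
Net of LOI, the glass mass = 250.3 − 11.59 = 238.7 lb (matching Σ of the oxides)
wt % = oxide mass / glass mass × 100

Glass mass = 238.7 lb (batch 250.3 − LOI 11.59).
Composition: Li2O 0.8113%, Al2O3 10.34%, TiO2 3.906%, SiO2 39.79%, PbO 27.17%, ZnO 17.98%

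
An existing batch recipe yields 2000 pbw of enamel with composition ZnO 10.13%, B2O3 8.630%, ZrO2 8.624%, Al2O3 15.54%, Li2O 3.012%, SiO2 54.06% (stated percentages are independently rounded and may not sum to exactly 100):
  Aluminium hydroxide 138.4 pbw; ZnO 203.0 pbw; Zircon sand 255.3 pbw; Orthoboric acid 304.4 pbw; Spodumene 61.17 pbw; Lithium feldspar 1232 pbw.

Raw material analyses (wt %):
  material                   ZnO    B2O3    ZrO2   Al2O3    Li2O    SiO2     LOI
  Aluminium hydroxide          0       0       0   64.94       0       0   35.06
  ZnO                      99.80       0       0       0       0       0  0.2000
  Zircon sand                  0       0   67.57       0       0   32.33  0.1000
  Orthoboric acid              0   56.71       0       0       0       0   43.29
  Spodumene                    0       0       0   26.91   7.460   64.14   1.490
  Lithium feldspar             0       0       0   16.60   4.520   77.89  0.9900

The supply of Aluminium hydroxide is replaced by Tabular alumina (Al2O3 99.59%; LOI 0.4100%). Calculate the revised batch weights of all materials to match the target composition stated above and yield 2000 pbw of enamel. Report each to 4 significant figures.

Revised batch per 2000 pbw enamel:
  Tabular alumina: 90.23 pbw
  ZnO: 203.0 pbw
  Zircon sand: 255.3 pbw
  Orthoboric acid: 304.4 pbw
  Spodumene: 61.17 pbw
  Lithium feldspar: 1232 pbw
Total batch = 2146 pbw; LOI loss = 145.9 pbw

Mid-chain values are displayed rounded off to 4 significant digits as written. Exact precision is held in all steps; every reported result takes just one rounding; all derived quantities, including net glass mass, totals, six oxide percentages, the yield, LOI, are rebuilt using the weight values on 2000 pbw of glass in full precision as quoted within the question or the answer.
The oxide mass targets at 2000 pbw enamel:
  ZnO: 10.13% × 2000 = 202.6 pbw
  B2O3: 8.630% × 2000 = 172.6 pbw
  ZrO2: 8.624% × 2000 = 172.5 pbw
  Al2O3: 15.54% × 2000 = 310.8 pbw
  Li2O: 3.012% × 2000 = 60.24 pbw
  SiO2: 54.06% × 2000 = 1081 pbw
Sums-versus-targets review given the weights on record, against the basis in use (target by target, the sums agree once rounding is allowed for):
  ZnO: 203.0·0.9980 = 202.6 pbw (target 202.6 pbw)
  B2O3: 304.4·0.5671 = 172.6 pbw (target 172.6 pbw)
  ZrO2: 255.3·0.6757 = 172.5 pbw (target 172.5 pbw)
  Al2O3: 90.23·0.9959 + 61.17·0.2691 + 1232·0.1660 = 310.8 pbw (target 310.8 pbw)
  Li2O: 61.17·0.07460 + 1232·0.04520 = 60.25 pbw (target 60.24 pbw)
  SiO2: 255.3·0.3233 + 61.17·0.6414 + 1232·0.7789 = 1081 pbw (target 1081 pbw)
Glass-mass sanity pass: total batch − LOI = 2000 pbw (targets for the oxides total 2000 pbw; against the stated basis, 2000 pbw — a pure rounding effect).
Summing the batch: Σ batch = 2146 pbw; Σ batch·LOI gives LOI loss = 145.9 pbw; yield, glass over the total, = 93.20%.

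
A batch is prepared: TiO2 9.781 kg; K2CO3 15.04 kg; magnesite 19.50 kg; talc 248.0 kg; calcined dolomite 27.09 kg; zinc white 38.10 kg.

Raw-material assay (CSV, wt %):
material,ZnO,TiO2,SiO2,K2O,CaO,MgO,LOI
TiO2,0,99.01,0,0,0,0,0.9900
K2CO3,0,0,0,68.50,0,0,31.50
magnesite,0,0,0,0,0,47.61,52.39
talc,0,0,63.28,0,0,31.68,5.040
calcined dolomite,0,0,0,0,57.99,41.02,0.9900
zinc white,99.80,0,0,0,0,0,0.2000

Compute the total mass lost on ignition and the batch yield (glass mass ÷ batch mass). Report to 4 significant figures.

LOI loss = 27.89 kg; glass = 329.6 kg; yield = 92.20%

Mid-chain values are printed, rounded to 4 significant digits, as written. Every computation runs at full float precision at every stage; every reported value is rounded just once — derived quantities, which include the totals, yield, the six compositions, ignition loss, glass mass, are carried in full precision, as they appear in the problem or the answer, from the batch weights at 329.6 kg of glass.
Ignition loss by material:
  TiO2: 9.781 × 0.009900 = 0.09683 kg
  K2CO3: 15.04 × 0.3150 = 4.738 kg
  magnesite: 19.50 × 0.5239 = 10.22 kg
  talc: 248.0 × 0.05040 = 12.50 kg
  calcined dolomite: 27.09 × 0.009900 = 0.2682 kg
  zinc white: 38.10 × 0.002000 = 0.07620 kg
Total LOI = 27.89 kg
Glass = batch − LOI = 357.5 − 27.89 = 329.6 kg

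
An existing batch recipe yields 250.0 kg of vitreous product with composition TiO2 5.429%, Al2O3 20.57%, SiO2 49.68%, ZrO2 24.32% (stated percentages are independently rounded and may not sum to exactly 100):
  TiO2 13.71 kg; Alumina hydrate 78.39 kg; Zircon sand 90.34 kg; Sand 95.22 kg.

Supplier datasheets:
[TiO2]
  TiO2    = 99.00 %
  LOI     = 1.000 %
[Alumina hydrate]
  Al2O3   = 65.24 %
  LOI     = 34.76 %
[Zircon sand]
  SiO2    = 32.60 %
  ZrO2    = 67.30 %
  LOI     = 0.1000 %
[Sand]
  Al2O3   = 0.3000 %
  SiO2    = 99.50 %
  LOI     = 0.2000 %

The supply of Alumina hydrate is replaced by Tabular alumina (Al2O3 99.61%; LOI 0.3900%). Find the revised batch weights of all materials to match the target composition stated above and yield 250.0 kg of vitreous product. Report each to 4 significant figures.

Working values appear rounded to 4 significant figures within the worked lines. Each numeric step keeps exact precision through every step — every reported value receives exactly one rounding. The derived quantities (the four compositions, totals, net glass mass, ignition loss, the yield) are re-derived at full float precision from the weighed amounts at 250.0 kg of glass, as written in question or answer.
The oxide mass targets at 250.0 kg vitreous product:
  TiO2: 5.429% × 250.0 = 13.57 kg
  Al2O3: 20.57% × 250.0 = 51.42 kg
  SiO2: 49.68% × 250.0 = 124.2 kg
  ZrO2: 24.32% × 250.0 = 60.80 kg
Balance tally, oxide-wise, on the weights just shown, on the stated basis (sum by sum, the targets are met exact up to rounding of places):
  TiO2: 13.71·0.9900 = 13.57 kg (target 13.57 kg)
  Al2O3: 51.34·0.9961 + 95.22·0.003000 = 51.43 kg (target 51.42 kg)
  SiO2: 90.34·0.3260 + 95.22·0.9950 = 124.2 kg (target 124.2 kg)
  ZrO2: 90.34·0.6730 = 60.80 kg (target 60.80 kg)
Glass-mass sanity pass: net batch after ignition = 250.0 kg (summing oxide targets gives 250.0 kg; stated basis 250.0 kg — deltas are rounding alone).
Whole-batch sum: Σ batch = 250.6 kg; ignition loss, Σ(batch × LOI) = 0.6181 kg; glass ÷ batch gives a yield of 99.75%.

Revised batch per 250.0 kg vitreous product:
  TiO2: 13.71 kg
  Tabular alumina: 51.34 kg
  Zircon sand: 90.34 kg
  Sand: 95.22 kg
Total batch = 250.6 kg; LOI loss = 0.6181 kg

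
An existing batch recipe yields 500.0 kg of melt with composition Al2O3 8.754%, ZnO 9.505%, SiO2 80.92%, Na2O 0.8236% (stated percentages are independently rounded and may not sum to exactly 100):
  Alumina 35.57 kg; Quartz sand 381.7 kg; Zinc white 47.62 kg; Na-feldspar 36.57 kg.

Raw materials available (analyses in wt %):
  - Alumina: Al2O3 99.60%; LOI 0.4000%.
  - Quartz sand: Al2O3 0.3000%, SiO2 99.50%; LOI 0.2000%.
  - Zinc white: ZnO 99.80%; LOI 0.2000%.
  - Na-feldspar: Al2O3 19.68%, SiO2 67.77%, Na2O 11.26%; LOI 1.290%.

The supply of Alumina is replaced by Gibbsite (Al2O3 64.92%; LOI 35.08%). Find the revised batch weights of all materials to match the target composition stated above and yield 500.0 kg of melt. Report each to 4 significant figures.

Revised batch per 500.0 kg melt:
  Gibbsite: 54.57 kg
  Quartz sand: 381.7 kg
  Zinc white: 47.62 kg
  Na-feldspar: 36.57 kg
Total batch = 520.5 kg; LOI loss = 20.47 kg

Mid-chain values are displayed, rounded to four significant digits, alongside each step. The whole derivation carries exact precision through the solve. A single rounding finalizes every reported figure — derived quantities, which include LOI, yield, four oxide percentages, glass mass, totals, are re-derived at exact precision, exactly as shown in question or answer, from the batch weights for 500.0 kg of glass.
Per-oxide target masses for 500.0 kg melt:
  Al2O3: 8.754% × 500.0 = 43.77 kg
  ZnO: 9.505% × 500.0 = 47.52 kg
  SiO2: 80.92% × 500.0 = 404.6 kg
  Na2O: 0.8236% × 500.0 = 4.118 kg
Per-oxide balance check on the weights just shown, at the basis given (sum by sum, the targets are met net of answer rounding effects):
  Al2O3: 54.57·0.6492 + 381.7·0.003000 + 36.57·0.1968 = 43.77 kg (target 43.77 kg)
  ZnO: 47.62·0.9980 = 47.52 kg (target 47.52 kg)
  SiO2: 381.7·0.9950 + 36.57·0.6777 = 404.6 kg (target 404.6 kg)
  Na2O: 36.57·0.1126 = 4.118 kg (target 4.118 kg)
Glass-mass closure: total charge less LOI = 500.0 kg (summing oxide targets gives 500.0 kg; the stated basis being 500.0 kg — a pure rounding effect).
Batch grand total — Σ batch = 520.5 kg; the LOI term Σ batch·LOI equals 20.47 kg; yield, glass over the total, = 96.07%.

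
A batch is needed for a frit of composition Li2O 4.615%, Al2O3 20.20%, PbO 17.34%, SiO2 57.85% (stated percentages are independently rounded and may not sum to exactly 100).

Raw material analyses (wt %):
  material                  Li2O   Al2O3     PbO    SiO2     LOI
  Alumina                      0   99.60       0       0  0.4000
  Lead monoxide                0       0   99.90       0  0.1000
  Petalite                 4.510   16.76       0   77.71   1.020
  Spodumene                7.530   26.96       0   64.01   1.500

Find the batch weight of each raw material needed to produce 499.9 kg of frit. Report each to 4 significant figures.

All arithmetic carries exact precision at every stage; intermediates are displayed, with 4-significant-digit rounding, when written out — exactly one rounding lands on each reported number. Derived quantities (totals, ignition loss, yield, glass mass, the four compositions) are re-derived from the weighed amounts at 499.9 kg of glass in full precision precisely as stated by the problem or answer text.
Per-oxide target masses for 499.9 kg frit:
  Li2O: 4.615% × 499.9 = 23.07 kg
  Al2O3: 20.20% × 499.9 = 101.0 kg
  PbO: 17.34% × 499.9 = 86.68 kg
  SiO2: 57.85% × 499.9 = 289.2 kg
A balance pass over the oxides, applying the batch weights above, versus the basis set out (delivered sums recover each target once rounding is allowed for):
  Li2O: 236.4·0.04510 + 164.8·0.07530 = 23.07 kg (target 23.07 kg)
  Al2O3: 17.00·0.9960 + 236.4·0.1676 + 164.8·0.2696 = 101.0 kg (target 101.0 kg)
  PbO: 86.77·0.9990 = 86.68 kg (target 86.68 kg)
  SiO2: 236.4·0.7771 + 164.8·0.6401 = 289.2 kg (target 289.2 kg)
Consistency of the glass mass: whole batch net of LOI = 499.9 kg (the Σ of target masses is 499.9 kg; stated basis 499.9 kg — differing by rounding only).
Batch grand total — Σ batch = 505.0 kg; the LOI term Σ batch·LOI equals 5.038 kg; yield = glass ÷ total batch = 99.00%.

Batch per 499.9 kg frit:
  Alumina: 17.00 kg
  Lead monoxide: 86.77 kg
  Petalite: 236.4 kg
  Spodumene: 164.8 kg
Total batch = 505.0 kg; LOI loss = 5.038 kg; yield = 99.00%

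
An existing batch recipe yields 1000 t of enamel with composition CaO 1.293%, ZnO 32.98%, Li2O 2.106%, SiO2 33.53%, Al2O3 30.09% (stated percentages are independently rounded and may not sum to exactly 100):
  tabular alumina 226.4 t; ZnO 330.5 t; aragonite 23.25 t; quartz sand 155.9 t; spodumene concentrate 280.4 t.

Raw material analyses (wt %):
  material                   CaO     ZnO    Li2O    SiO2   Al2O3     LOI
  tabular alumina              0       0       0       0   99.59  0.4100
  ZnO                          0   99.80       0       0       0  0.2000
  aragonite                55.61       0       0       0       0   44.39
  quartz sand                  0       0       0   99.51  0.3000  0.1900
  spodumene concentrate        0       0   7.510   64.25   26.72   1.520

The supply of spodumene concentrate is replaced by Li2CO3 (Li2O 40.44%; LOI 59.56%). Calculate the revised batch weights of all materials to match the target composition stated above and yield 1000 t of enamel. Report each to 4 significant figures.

Mid-chain values are displayed rounded off to 4 significant figures as written — all arithmetic runs at full float precision at every stage; a single rounding completes every reported figure. Derived quantities, including glass mass, five oxide percentages, totals, ignition loss, yield, are carried from the weighed amounts on 1000 t of glass at full precision as given in the question or the answer.
Oxide-by-oxide targets in 1000 t enamel:
  CaO: 1.293% × 1000 = 12.93 t
  ZnO: 32.98% × 1000 = 329.8 t
  Li2O: 2.106% × 1000 = 21.06 t
  SiO2: 33.53% × 1000 = 335.3 t
  Al2O3: 30.09% × 1000 = 300.9 t
Per-oxide balance check per the reported batch figures, against the basis in use (target by target, the sums agree once rounding is allowed for):
  CaO: 23.25·0.5561 = 12.93 t (target 12.93 t)
  ZnO: 330.5·0.9980 = 329.8 t (target 329.8 t)
  Li2O: 52.08·0.4044 = 21.06 t (target 21.06 t)
  SiO2: 337.0·0.9951 = 335.3 t (target 335.3 t)
  Al2O3: 301.1·0.9959 + 337.0·0.003000 = 300.9 t (target 300.9 t)
Mass balance on the glass: total charge less LOI = 1000 t (the Σ of target masses is 1000 t; versus the stated basis of 1000 t — differing by rounding only).
Summing the batch: Σ batch = 1044 t; loss to ignition Σ batch·LOI = 43.88 t; the yield ratio, glass ÷ batch: 95.80%.

Revised batch per 1000 t enamel:
  tabular alumina: 301.1 t
  ZnO: 330.5 t
  aragonite: 23.25 t
  quartz sand: 337.0 t
  Li2CO3: 52.08 t
Total batch = 1044 t; LOI loss = 43.88 t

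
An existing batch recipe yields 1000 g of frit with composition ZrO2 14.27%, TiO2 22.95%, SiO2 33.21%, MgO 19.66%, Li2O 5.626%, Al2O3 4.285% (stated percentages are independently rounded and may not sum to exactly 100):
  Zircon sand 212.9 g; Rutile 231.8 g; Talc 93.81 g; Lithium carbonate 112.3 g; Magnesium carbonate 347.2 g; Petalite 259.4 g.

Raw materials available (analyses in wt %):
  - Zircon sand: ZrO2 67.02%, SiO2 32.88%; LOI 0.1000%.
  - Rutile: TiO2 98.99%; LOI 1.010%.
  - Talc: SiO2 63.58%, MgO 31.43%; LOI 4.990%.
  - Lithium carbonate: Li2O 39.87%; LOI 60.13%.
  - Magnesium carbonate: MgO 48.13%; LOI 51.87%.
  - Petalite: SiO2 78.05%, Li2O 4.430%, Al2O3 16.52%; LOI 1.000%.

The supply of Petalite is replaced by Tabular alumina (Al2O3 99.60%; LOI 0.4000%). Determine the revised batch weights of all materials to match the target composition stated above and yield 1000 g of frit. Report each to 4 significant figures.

All internal work carries full precision all the way through; values along the way are shown with 4-significant-figure rounding across the worked steps. Every reported number is rounded only once; the derived quantities are computed at full float precision (the totals, the six compositions, the yield, net glass mass, LOI) from the batch weights on 1000 g of glass exactly as printed in question or answer.
The oxide mass targets at 1000 g frit:
  ZrO2: 14.27% × 1000 = 142.7 g
  TiO2: 22.95% × 1000 = 229.5 g
  SiO2: 33.21% × 1000 = 332.1 g
  MgO: 19.66% × 1000 = 196.6 g
  Li2O: 5.626% × 1000 = 56.26 g
  Al2O3: 4.285% × 1000 = 42.85 g
Sums-versus-targets review per the reported batch figures, under the basis named above (oxide sums agree with the targets exact up to rounding of places):
  ZrO2: 212.9·0.6702 = 142.7 g (target 142.7 g)
  TiO2: 231.8·0.9899 = 229.5 g (target 229.5 g)
  SiO2: 212.9·0.3288 + 412.2·0.6358 = 332.1 g (target 332.1 g)
  MgO: 412.2·0.3143 + 139.3·0.4813 = 196.6 g (target 196.6 g)
  Li2O: 141.1·0.3987 = 56.26 g (target 56.26 g)
  Al2O3: 43.02·0.9960 = 42.85 g (target 42.85 g)
Glass-mass sanity pass: Σ batch − LOI loss = 999.9 g (the Σ of target masses is 1000 g; stated basis 1000 g — a pure rounding effect).
Adding the batch up: Σ batch = 1180 g; the LOI term Σ batch·LOI equals 180.4 g; glass ÷ batch gives a yield of 84.72%.

Revised batch per 1000 g frit:
  Zircon sand: 212.9 g
  Rutile: 231.8 g
  Talc: 412.2 g
  Lithium carbonate: 141.1 g
  Magnesium carbonate: 139.3 g
  Tabular alumina: 43.02 g
Total batch = 1180 g; LOI loss = 180.4 g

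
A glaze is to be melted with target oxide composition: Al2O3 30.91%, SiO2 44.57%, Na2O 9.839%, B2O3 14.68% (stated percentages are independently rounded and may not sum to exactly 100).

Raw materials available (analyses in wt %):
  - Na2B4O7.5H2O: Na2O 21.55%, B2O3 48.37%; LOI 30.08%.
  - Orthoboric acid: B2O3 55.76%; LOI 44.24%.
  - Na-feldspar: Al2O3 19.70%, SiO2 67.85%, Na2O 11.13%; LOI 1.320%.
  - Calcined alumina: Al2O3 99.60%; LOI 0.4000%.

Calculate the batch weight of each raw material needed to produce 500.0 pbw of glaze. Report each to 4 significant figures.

Batch per 500.0 pbw glaze:
  Na2B4O7.5H2O: 58.65 pbw
  Orthoboric acid: 80.76 pbw
  Na-feldspar: 328.4 pbw
  Calcined alumina: 90.21 pbw
Total batch = 558.0 pbw; LOI loss = 58.07 pbw; yield = 89.59%

Intermediates are shown, rounded to 4 significant figures, between the steps — all arithmetic carries full float precision from start to finish. A single rounding finalizes each reported value. Derived quantities, including glass mass, LOI, the four compositions, the totals, yield, are computed from the weighed amounts on 500.0 pbw of glass at full float precision as they appear in the problem or the answer.
Per-oxide target masses for 500.0 pbw glaze:
  Al2O3: 30.91% × 500.0 = 154.6 pbw
  SiO2: 44.57% × 500.0 = 222.8 pbw
  Na2O: 9.839% × 500.0 = 49.20 pbw
  B2O3: 14.68% × 500.0 = 73.40 pbw
Sums-versus-targets review using the reported weights, for the quoted basis mass (sums match the target masses inside rounding margins):
  Al2O3: 328.4·0.1970 + 90.21·0.9960 = 154.5 pbw (target 154.6 pbw)
  SiO2: 328.4·0.6785 = 222.8 pbw (target 222.8 pbw)
  Na2O: 58.65·0.2155 + 328.4·0.1113 = 49.19 pbw (target 49.20 pbw)
  B2O3: 58.65·0.4837 + 80.76·0.5576 = 73.40 pbw (target 73.40 pbw)
The glass-mass cross-check: total charge less LOI = 500.0 pbw (summing oxide targets gives 500.0 pbw; against the stated basis, 500.0 pbw — any gap is answer rounding).
Total batch = Σ batch = 558.0 pbw; the LOI term Σ batch·LOI equals 58.07 pbw; as yield: glass ÷ batch → 89.59%.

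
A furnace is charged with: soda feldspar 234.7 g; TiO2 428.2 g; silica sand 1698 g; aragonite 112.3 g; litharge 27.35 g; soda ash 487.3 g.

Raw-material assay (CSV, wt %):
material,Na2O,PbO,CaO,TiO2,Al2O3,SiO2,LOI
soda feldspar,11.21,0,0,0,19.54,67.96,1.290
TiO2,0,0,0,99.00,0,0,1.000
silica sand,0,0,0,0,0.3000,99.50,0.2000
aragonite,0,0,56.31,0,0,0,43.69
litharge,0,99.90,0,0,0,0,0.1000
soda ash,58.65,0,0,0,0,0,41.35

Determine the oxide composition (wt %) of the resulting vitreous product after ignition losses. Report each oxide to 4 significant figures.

Glass mass = 2727 g (batch 2988 − LOI 261.3).
Composition: Na2O 11.45%, PbO 1.002%, CaO 2.319%, TiO2 15.55%, Al2O3 1.869%, SiO2 67.81%

Intermediates are printed rounded to 4 significant figures across the worked steps; each numeric step keeps full precision at each step; a single rounding finalizes every reported number — all derived quantities (glass mass, ignition loss, the yield, the six compositions, totals) are carried at exact precision from the batch weights for 2727 g of glass as they appear in the problem or answer text.
What the batch supplies per oxide:
  Na2O: 234.7·0.1121 + 487.3·0.5865 = 312.1 g
  PbO: 27.35·0.9990 = 27.32 g
  CaO: 112.3·0.5631 = 63.24 g
  TiO2: 428.2·0.9900 = 423.9 g
  Al2O3: 234.7·0.1954 + 1698·0.003000 = 50.95 g
  SiO2: 234.7·0.6796 + 1698·0.9950 = 1849 g
LOI: 234.7·0.01290 + 428.2·0.01000 + 1698·0.002000 + 112.3·0.4369 + 27.35·0.001000 + 487.3·0.4135 = 261.3 g
The glass mass, total less LOI, = 2988 − 261.3 = 2727 g (consistent with Σ oxide mass)
oxide / glass × 100 gives the wt %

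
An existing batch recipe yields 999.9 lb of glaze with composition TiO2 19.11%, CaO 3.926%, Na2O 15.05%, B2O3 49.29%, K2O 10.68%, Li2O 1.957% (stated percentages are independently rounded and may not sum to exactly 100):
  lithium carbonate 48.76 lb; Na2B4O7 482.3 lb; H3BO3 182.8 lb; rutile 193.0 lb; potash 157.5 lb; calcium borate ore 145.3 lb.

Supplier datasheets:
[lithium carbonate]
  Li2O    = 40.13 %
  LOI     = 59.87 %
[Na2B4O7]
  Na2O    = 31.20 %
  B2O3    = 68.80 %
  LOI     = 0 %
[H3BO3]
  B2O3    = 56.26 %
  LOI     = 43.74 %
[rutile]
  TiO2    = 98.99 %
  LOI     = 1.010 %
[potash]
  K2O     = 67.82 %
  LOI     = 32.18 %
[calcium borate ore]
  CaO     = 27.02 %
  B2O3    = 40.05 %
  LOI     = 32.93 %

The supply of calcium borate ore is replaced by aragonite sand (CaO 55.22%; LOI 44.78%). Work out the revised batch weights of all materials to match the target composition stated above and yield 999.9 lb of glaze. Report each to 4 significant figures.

Each numeric step maintains exact precision through the solve; values along the way are printed rounded to four significant digits alongside each step. Each reported number is rounded exactly once; derived quantities are recomputed starting from the weights for 999.9 lb of glass in full precision (yield, net glass mass, six oxide percentages, totals, LOI) as written in question or answer.
Oxide mass targets, per 999.9 lb glaze:
  TiO2: 19.11% × 999.9 = 191.1 lb
  CaO: 3.926% × 999.9 = 39.26 lb
  Na2O: 15.05% × 999.9 = 150.5 lb
  B2O3: 49.29% × 999.9 = 492.9 lb
  K2O: 10.68% × 999.9 = 106.8 lb
  Li2O: 1.957% × 999.9 = 19.57 lb
Per-oxide balance check applying the batch weights above, per the basis as stated (each sum matches its target mass within answer rounding):
  TiO2: 193.0·0.9899 = 191.1 lb (target 191.1 lb)
  CaO: 71.09·0.5522 = 39.26 lb (target 39.26 lb)
  Na2O: 482.3·0.3120 = 150.5 lb (target 150.5 lb)
  B2O3: 482.3·0.6880 + 286.2·0.5626 = 492.8 lb (target 492.9 lb)
  K2O: 157.5·0.6782 = 106.8 lb (target 106.8 lb)
  Li2O: 48.76·0.4013 = 19.57 lb (target 19.57 lb)
Consistency of the glass mass: batch total minus LOI = 1000 lb (per-oxide target masses sum to 1000 lb; stated basis 999.9 lb — gaps are rounding artifacts).
Summing the batch: Σ batch = 1239 lb; LOI loss = Σ batch·LOI = 238.8 lb; yield: glass divided by total = 80.72%.

Revised batch per 999.9 lb glaze:
  lithium carbonate: 48.76 lb
  Na2B4O7: 482.3 lb
  H3BO3: 286.2 lb
  rutile: 193.0 lb
  potash: 157.5 lb
  aragonite sand: 71.09 lb
Total batch = 1239 lb; LOI loss = 238.8 lb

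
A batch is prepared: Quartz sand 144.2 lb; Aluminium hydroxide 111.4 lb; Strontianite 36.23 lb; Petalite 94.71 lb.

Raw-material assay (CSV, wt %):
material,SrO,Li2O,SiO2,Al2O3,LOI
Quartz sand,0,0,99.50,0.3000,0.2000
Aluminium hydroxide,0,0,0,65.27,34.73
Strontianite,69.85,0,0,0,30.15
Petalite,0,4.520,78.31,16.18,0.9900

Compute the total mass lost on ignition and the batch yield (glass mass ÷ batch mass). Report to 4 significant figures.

LOI loss = 50.84 lb; glass = 335.7 lb; yield = 86.85%

In-progress results appear (rounded to four significant digits) within the worked lines; full float precision is carried in all steps. Every reported figure sees exactly one rounding. The derived quantities (yield, glass mass, four oxide percentages, the totals, ignition loss) are computed from the batch weights on 335.7 lb of glass in exact precision as written in the problem or the answer.
LOI of each material in turn:
  Quartz sand: 144.2 × 0.002000 = 0.2884 lb
  Aluminium hydroxide: 111.4 × 0.3473 = 38.69 lb
  Strontianite: 36.23 × 0.3015 = 10.92 lb
  Petalite: 94.71 × 0.009900 = 0.9376 lb
Total LOI = 50.84 lb
Glass = batch − LOI = 386.5 − 50.84 = 335.7 lb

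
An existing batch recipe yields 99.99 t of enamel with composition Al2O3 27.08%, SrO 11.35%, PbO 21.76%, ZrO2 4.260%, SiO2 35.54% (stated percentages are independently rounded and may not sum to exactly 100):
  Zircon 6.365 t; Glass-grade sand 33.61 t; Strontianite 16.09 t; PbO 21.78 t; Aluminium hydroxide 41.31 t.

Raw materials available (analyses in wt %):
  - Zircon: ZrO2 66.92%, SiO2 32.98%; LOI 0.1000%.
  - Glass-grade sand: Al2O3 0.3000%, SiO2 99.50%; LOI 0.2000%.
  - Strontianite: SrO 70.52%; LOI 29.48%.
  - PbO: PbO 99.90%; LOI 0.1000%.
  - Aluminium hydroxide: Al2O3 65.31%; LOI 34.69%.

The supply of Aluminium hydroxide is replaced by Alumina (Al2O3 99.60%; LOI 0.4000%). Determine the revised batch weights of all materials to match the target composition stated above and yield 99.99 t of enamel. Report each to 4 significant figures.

Every computation carries exact precision through the solve. The intermediate values are printed, rounded to four significant figures, within the worked lines — every reported number carries a single rounding; the derived quantities (the totals, the five compositions, net glass mass, LOI, yield) are recomputed from the batch weights for 99.99 t of glass at exact precision exactly as printed in the problem or the answer.
The oxide mass targets at 99.99 t enamel:
  Al2O3: 27.08% × 99.99 = 27.08 t
  SrO: 11.35% × 99.99 = 11.35 t
  PbO: 21.76% × 99.99 = 21.76 t
  ZrO2: 4.260% × 99.99 = 4.260 t
  SiO2: 35.54% × 99.99 = 35.54 t
A balance pass over the oxides, given the weights on record, relative to the basis at hand (every target is met by its sum up to rounding of the answer):
  Al2O3: 33.61·0.003000 + 27.08·0.9960 = 27.07 t (target 27.08 t)
  SrO: 16.09·0.7052 = 11.35 t (target 11.35 t)
  PbO: 21.78·0.9990 = 21.76 t (target 21.76 t)
  ZrO2: 6.365·0.6692 = 4.259 t (target 4.260 t)
  SiO2: 6.365·0.3298 + 33.61·0.9950 = 35.54 t (target 35.54 t)
Auditing the glass mass value: the batch minus its LOI: 99.98 t (oxide target masses add up to 99.98 t; versus the stated basis of 99.99 t — a pure rounding effect).
Adding the batch up: Σ batch = 104.9 t; loss to ignition Σ batch·LOI = 4.947 t; as yield: glass ÷ batch → 95.29%.

Revised batch per 99.99 t enamel:
  Zircon: 6.365 t
  Glass-grade sand: 33.61 t
  Strontianite: 16.09 t
  PbO: 21.78 t
  Alumina: 27.08 t
Total batch = 104.9 t; LOI loss = 4.947 t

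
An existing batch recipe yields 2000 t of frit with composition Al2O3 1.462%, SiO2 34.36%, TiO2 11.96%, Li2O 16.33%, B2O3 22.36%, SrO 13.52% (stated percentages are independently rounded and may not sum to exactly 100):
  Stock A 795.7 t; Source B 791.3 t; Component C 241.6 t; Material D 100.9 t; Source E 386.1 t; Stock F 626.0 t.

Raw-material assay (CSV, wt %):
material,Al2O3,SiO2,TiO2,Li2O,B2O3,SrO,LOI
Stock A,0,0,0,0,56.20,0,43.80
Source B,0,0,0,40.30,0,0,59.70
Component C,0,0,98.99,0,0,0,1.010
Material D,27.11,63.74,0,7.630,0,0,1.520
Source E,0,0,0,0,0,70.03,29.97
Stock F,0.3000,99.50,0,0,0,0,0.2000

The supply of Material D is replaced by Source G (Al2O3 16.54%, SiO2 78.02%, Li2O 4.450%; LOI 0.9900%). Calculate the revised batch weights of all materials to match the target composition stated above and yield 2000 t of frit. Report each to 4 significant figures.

Revised batch per 2000 t frit:
  Stock A: 795.7 t
  Source B: 792.0 t
  Component C: 241.6 t
  Source G: 166.6 t
  Source E: 386.1 t
  Stock F: 560.0 t
Total batch = 2942 t; LOI loss = 942.3 t

The working math keeps exact precision all the way through — values along the way are displayed rounded to 4 significant figures in the working. Each reported value takes a single rounding; all derived quantities (the yield, six oxide percentages, the totals, glass mass, LOI) are re-derived in full precision using the weight values per 2000 t of glass, as set out in either problem or answer.
Oxide mass targets, per 2000 t frit:
  Al2O3: 1.462% × 2000 = 29.24 t
  SiO2: 34.36% × 2000 = 687.2 t
  TiO2: 11.96% × 2000 = 239.2 t
  Li2O: 16.33% × 2000 = 326.6 t
  B2O3: 22.36% × 2000 = 447.2 t
  SrO: 13.52% × 2000 = 270.4 t
Mass-balance tally per oxide applying the batch weights above, at the basis given (summed amounts equal target values within answer rounding):
  Al2O3: 166.6·0.1654 + 560.0·0.003000 = 29.24 t (target 29.24 t)
  SiO2: 166.6·0.7802 + 560.0·0.9950 = 687.2 t (target 687.2 t)
  TiO2: 241.6·0.9899 = 239.2 t (target 239.2 t)
  Li2O: 792.0·0.4030 + 166.6·0.04450 = 326.6 t (target 326.6 t)
  B2O3: 795.7·0.5620 = 447.2 t (target 447.2 t)
  SrO: 386.1·0.7003 = 270.4 t (target 270.4 t)
Auditing the glass mass value: whole batch net of LOI = 2000 t (targets for the oxides total 2000 t; basis as stated: 2000 t — rounding explains the deltas).
Batch grand total — Σ batch = 2942 t; ignition loss, Σ(batch × LOI) = 942.3 t; yield, glass over the total, = 67.97%.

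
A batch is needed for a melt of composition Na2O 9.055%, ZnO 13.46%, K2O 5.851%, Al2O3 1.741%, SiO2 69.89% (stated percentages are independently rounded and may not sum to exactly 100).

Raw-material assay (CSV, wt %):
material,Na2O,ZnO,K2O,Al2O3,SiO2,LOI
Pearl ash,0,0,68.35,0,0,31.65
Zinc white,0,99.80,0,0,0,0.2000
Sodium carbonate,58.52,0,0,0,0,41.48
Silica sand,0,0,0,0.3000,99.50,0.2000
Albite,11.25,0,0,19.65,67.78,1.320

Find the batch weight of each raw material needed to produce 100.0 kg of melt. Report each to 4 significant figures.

Full float precision is kept in all steps — values along the way appear, with 4-significant-digit rounding, across the worked steps — exactly one rounding is applied to each reported figure; derived quantities, including the totals, LOI, glass mass, the yield, five oxide percentages, are rebuilt using the weight values at 100.0 kg of glass at full float precision, precisely as stated by the question or the answer.
Target oxide masses per 100.0 kg melt:
  Na2O: 9.055% × 100.0 = 9.055 kg
  ZnO: 13.46% × 100.0 = 13.46 kg
  K2O: 5.851% × 100.0 = 5.851 kg
  Al2O3: 1.741% × 100.0 = 1.741 kg
  SiO2: 69.89% × 100.0 = 69.89 kg
Balance tally, oxide-wise, using the reported weights, on the stated basis (target by target, the sums agree net of answer rounding effects):
  Na2O: 13.96·0.5852 + 7.870·0.1125 = 9.055 kg (target 9.055 kg)
  ZnO: 13.49·0.9980 = 13.46 kg (target 13.46 kg)
  K2O: 8.560·0.6835 = 5.851 kg (target 5.851 kg)
  Al2O3: 64.88·0.003000 + 7.870·0.1965 = 1.741 kg (target 1.741 kg)
  SiO2: 64.88·0.9950 + 7.870·0.6778 = 69.89 kg (target 69.89 kg)
The glass-mass cross-check: batch Σ − ignition loss = 100.0 kg (oxide target masses add up to 100.0 kg; the stated basis being 100.0 kg — differing by rounding only).
Total batch = Σ batch = 108.8 kg; Σ batch·LOI gives LOI loss = 8.760 kg; glass ÷ batch gives a yield of 91.95%.

Batch per 100.0 kg melt:
  Pearl ash: 8.560 kg
  Zinc white: 13.49 kg
  Sodium carbonate: 13.96 kg
  Silica sand: 64.88 kg
  Albite: 7.870 kg
Total batch = 108.8 kg; LOI loss = 8.760 kg; yield = 91.95%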